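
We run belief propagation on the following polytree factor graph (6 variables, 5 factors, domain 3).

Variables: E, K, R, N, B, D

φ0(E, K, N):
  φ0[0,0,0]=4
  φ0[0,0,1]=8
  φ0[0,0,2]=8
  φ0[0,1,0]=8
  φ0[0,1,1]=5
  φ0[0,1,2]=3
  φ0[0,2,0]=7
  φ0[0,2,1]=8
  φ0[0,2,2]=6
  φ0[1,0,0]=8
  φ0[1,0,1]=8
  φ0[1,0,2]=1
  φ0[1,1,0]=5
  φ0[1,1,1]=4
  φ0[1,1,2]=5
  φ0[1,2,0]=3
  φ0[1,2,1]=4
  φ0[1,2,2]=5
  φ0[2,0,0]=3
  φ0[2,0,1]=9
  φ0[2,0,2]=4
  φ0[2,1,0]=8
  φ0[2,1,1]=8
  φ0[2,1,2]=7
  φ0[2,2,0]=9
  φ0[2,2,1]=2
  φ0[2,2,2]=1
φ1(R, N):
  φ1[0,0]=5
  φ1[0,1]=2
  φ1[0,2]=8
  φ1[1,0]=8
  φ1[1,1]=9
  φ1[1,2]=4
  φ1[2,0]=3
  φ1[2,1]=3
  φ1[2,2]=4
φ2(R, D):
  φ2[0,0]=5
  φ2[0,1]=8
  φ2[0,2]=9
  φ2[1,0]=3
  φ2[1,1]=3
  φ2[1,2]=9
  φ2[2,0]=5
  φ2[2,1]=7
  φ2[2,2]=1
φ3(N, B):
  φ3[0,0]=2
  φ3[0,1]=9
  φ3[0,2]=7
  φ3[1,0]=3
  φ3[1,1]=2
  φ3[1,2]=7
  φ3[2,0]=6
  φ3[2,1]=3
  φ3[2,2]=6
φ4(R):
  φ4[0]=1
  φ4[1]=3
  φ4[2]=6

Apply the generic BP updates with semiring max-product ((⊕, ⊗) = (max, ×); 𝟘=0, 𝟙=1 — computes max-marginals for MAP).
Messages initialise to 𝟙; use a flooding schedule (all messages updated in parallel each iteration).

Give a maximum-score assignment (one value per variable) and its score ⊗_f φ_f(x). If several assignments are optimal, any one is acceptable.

init: all messages = 𝟙 over 3 values
r1 m[φ0→E] = [8, 8, 9]
r1 m[φ0→K] = [9, 8, 9]
r1 m[φ0→N] = [9, 9, 8]
r1 m[φ1→R] = [8, 9, 4]
r1 m[φ1→N] = [8, 9, 8]
r1 m[φ2→R] = [9, 9, 7]
r1 m[φ2→D] = [5, 8, 9]
r1 m[φ3→N] = [9, 7, 6]
r1 m[φ3→B] = [6, 9, 7]
r1 m[φ4→R] = [1, 3, 6]
r1 m[E→φ0] = [1, 1, 1]
r1 m[K→φ0] = [1, 1, 1]
r1 m[R→φ1] = [1, 1, 1]
r1 m[R→φ2] = [1, 1, 1]
r1 m[R→φ4] = [1, 1, 1]
r1 m[N→φ0] = [1, 1, 1]
r1 m[N→φ1] = [1, 1, 1]
r1 m[N→φ3] = [1, 1, 1]
r1 m[B→φ3] = [1, 1, 1]
r1 m[D→φ2] = [1, 1, 1]
r2 m[φ0→E] = [8, 8, 9]
r2 m[φ0→K] = [9, 8, 9]
r2 m[φ0→N] = [9, 9, 8]
r2 m[φ1→R] = [8, 9, 4]
r2 m[φ1→N] = [8, 9, 8]
r2 m[φ2→R] = [9, 9, 7]
r2 m[φ2→D] = [5, 8, 9]
r2 m[φ3→N] = [9, 7, 6]
r2 m[φ3→B] = [6, 9, 7]
r2 m[φ4→R] = [1, 3, 6]
r2 m[E→φ0] = [1, 1, 1]
r2 m[K→φ0] = [1, 1, 1]
r2 m[R→φ1] = [9, 27, 42]
r2 m[R→φ2] = [8, 27, 24]
r2 m[R→φ4] = [72, 81, 28]
r2 m[N→φ0] = [72, 63, 48]
r2 m[N→φ1] = [81, 63, 48]
r2 m[N→φ3] = [72, 81, 64]
r2 m[B→φ3] = [1, 1, 1]
r2 m[D→φ2] = [1, 1, 1]
r3 m[φ0→E] = [576, 576, 648]
r3 m[φ0→K] = [576, 576, 648]
r3 m[φ0→N] = [9, 9, 8]
r3 m[φ1→R] = [405, 648, 243]
r3 m[φ1→N] = [216, 243, 168]
r3 m[φ2→R] = [9, 9, 7]
r3 m[φ2→D] = [120, 168, 243]
r3 m[φ3→N] = [9, 7, 6]
r3 m[φ3→B] = [384, 648, 567]
r3 m[φ4→R] = [1, 3, 6]
r3 m[E→φ0] = [1, 1, 1]
r3 m[K→φ0] = [1, 1, 1]
r3 m[R→φ1] = [9, 27, 42]
r3 m[R→φ2] = [8, 27, 24]
r3 m[R→φ4] = [72, 81, 28]
r3 m[N→φ0] = [72, 63, 48]
r3 m[N→φ1] = [81, 63, 48]
r3 m[N→φ3] = [72, 81, 64]
r3 m[B→φ3] = [1, 1, 1]
r3 m[D→φ2] = [1, 1, 1]
r4 m[φ0→E] = [576, 576, 648]
r4 m[φ0→K] = [576, 576, 648]
r4 m[φ0→N] = [9, 9, 8]
r4 m[φ1→R] = [405, 648, 243]
r4 m[φ1→N] = [216, 243, 168]
r4 m[φ2→R] = [9, 9, 7]
r4 m[φ2→D] = [120, 168, 243]
r4 m[φ3→N] = [9, 7, 6]
r4 m[φ3→B] = [384, 648, 567]
r4 m[φ4→R] = [1, 3, 6]
r4 m[E→φ0] = [1, 1, 1]
r4 m[K→φ0] = [1, 1, 1]
r4 m[R→φ1] = [9, 27, 42]
r4 m[R→φ2] = [405, 1944, 1458]
r4 m[R→φ4] = [3645, 5832, 1701]
r4 m[N→φ0] = [1944, 1701, 1008]
r4 m[N→φ1] = [81, 63, 48]
r4 m[N→φ3] = [1944, 2187, 1344]
r4 m[B→φ3] = [1, 1, 1]
r4 m[D→φ2] = [1, 1, 1]
r5 m[φ0→E] = [15552, 15552, 17496]
r5 m[φ0→K] = [15552, 15552, 17496]
r5 m[φ0→N] = [9, 9, 8]
r5 m[φ1→R] = [405, 648, 243]
r5 m[φ1→N] = [216, 243, 168]
r5 m[φ2→R] = [9, 9, 7]
r5 m[φ2→D] = [7290, 10206, 17496]
r5 m[φ3→N] = [9, 7, 6]
r5 m[φ3→B] = [8064, 17496, 15309]
r5 m[φ4→R] = [1, 3, 6]
r5 m[E→φ0] = [1, 1, 1]
r5 m[K→φ0] = [1, 1, 1]
r5 m[R→φ1] = [9, 27, 42]
r5 m[R→φ2] = [405, 1944, 1458]
r5 m[R→φ4] = [3645, 5832, 1701]
r5 m[N→φ0] = [1944, 1701, 1008]
r5 m[N→φ1] = [81, 63, 48]
r5 m[N→φ3] = [1944, 2187, 1344]
r5 m[B→φ3] = [1, 1, 1]
r5 m[D→φ2] = [1, 1, 1]
r6 m[φ0→E] = [15552, 15552, 17496]
r6 m[φ0→K] = [15552, 15552, 17496]
r6 m[φ0→N] = [9, 9, 8]
r6 m[φ1→R] = [405, 648, 243]
r6 m[φ1→N] = [216, 243, 168]
r6 m[φ2→R] = [9, 9, 7]
r6 m[φ2→D] = [7290, 10206, 17496]
r6 m[φ3→N] = [9, 7, 6]
r6 m[φ3→B] = [8064, 17496, 15309]
r6 m[φ4→R] = [1, 3, 6]
r6 m[E→φ0] = [1, 1, 1]
r6 m[K→φ0] = [1, 1, 1]
r6 m[R→φ1] = [9, 27, 42]
r6 m[R→φ2] = [405, 1944, 1458]
r6 m[R→φ4] = [3645, 5832, 1701]
r6 m[N→φ0] = [1944, 1701, 1008]
r6 m[N→φ1] = [81, 63, 48]
r6 m[N→φ3] = [1944, 2187, 1344]
r6 m[B→φ3] = [1, 1, 1]
r6 m[D→φ2] = [1, 1, 1]
fixed point reached at round 6
traceback from E: (E=2, K=2, R=1, N=0, B=1, D=2), score=17496

assignment: (E=2, K=2, R=1, N=0, B=1, D=2); score = 17496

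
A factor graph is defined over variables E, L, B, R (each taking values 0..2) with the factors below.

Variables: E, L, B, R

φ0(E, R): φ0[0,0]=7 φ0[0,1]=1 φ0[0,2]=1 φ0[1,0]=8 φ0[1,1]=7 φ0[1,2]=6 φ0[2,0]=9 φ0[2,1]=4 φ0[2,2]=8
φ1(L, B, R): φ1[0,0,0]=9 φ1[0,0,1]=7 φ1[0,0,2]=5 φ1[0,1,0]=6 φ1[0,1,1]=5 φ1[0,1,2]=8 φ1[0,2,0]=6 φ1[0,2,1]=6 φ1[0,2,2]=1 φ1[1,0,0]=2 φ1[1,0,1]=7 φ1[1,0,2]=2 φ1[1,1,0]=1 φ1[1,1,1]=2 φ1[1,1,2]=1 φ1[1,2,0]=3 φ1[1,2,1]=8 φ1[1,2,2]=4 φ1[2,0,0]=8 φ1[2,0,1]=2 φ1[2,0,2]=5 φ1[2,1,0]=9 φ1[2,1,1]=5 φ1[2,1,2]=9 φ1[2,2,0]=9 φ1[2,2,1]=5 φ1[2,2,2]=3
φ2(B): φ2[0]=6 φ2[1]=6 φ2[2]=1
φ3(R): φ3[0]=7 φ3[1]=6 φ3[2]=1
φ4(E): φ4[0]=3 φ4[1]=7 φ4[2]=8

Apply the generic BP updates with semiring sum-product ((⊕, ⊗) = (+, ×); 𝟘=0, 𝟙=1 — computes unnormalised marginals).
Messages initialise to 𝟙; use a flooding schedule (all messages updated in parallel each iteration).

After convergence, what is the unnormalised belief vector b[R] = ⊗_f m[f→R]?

init: all messages = 𝟙 over 3 values
r1 m[φ0→E] = [9, 21, 21]
r1 m[φ0→R] = [24, 12, 15]
r1 m[φ1→L] = [53, 30, 55]
r1 m[φ1→B] = [47, 46, 45]
r1 m[φ1→R] = [53, 47, 38]
r1 m[φ2→B] = [6, 6, 1]
r1 m[φ3→R] = [7, 6, 1]
r1 m[φ4→E] = [3, 7, 8]
r1 m[E→φ0] = [1, 1, 1]
r1 m[E→φ4] = [1, 1, 1]
r1 m[L→φ1] = [1, 1, 1]
r1 m[B→φ1] = [1, 1, 1]
r1 m[B→φ2] = [1, 1, 1]
r1 m[R→φ0] = [1, 1, 1]
r1 m[R→φ1] = [1, 1, 1]
r1 m[R→φ3] = [1, 1, 1]
r2 m[φ0→E] = [9, 21, 21]
r2 m[φ0→R] = [24, 12, 15]
r2 m[φ1→L] = [53, 30, 55]
r2 m[φ1→B] = [47, 46, 45]
r2 m[φ1→R] = [53, 47, 38]
r2 m[φ2→B] = [6, 6, 1]
r2 m[φ3→R] = [7, 6, 1]
r2 m[φ4→E] = [3, 7, 8]
r2 m[E→φ0] = [3, 7, 8]
r2 m[E→φ4] = [9, 21, 21]
r2 m[L→φ1] = [1, 1, 1]
r2 m[B→φ1] = [6, 6, 1]
r2 m[B→φ2] = [47, 46, 45]
r2 m[R→φ0] = [371, 282, 38]
r2 m[R→φ1] = [168, 72, 15]
r2 m[R→φ3] = [1272, 564, 570]
r3 m[φ0→E] = [2917, 5170, 4771]
r3 m[φ0→R] = [149, 84, 109]
r3 m[φ1→L] = [22929, 8322, 23337]
r3 m[φ1→B] = [4524, 3822, 4512]
r3 m[φ1→R] = [228, 187, 188]
r3 m[φ2→B] = [6, 6, 1]
r3 m[φ3→R] = [7, 6, 1]
r3 m[φ4→E] = [3, 7, 8]
r3 m[E→φ0] = [3, 7, 8]
r3 m[E→φ4] = [9, 21, 21]
r3 m[L→φ1] = [1, 1, 1]
r3 m[B→φ1] = [6, 6, 1]
r3 m[B→φ2] = [47, 46, 45]
r3 m[R→φ0] = [371, 282, 38]
r3 m[R→φ1] = [168, 72, 15]
r3 m[R→φ3] = [1272, 564, 570]
r4 m[φ0→E] = [2917, 5170, 4771]
r4 m[φ0→R] = [149, 84, 109]
r4 m[φ1→L] = [22929, 8322, 23337]
r4 m[φ1→B] = [4524, 3822, 4512]
r4 m[φ1→R] = [228, 187, 188]
r4 m[φ2→B] = [6, 6, 1]
r4 m[φ3→R] = [7, 6, 1]
r4 m[φ4→E] = [3, 7, 8]
r4 m[E→φ0] = [3, 7, 8]
r4 m[E→φ4] = [2917, 5170, 4771]
r4 m[L→φ1] = [1, 1, 1]
r4 m[B→φ1] = [6, 6, 1]
r4 m[B→φ2] = [4524, 3822, 4512]
r4 m[R→φ0] = [1596, 1122, 188]
r4 m[R→φ1] = [1043, 504, 109]
r4 m[R→φ3] = [33972, 15708, 20492]
r5 m[φ0→E] = [12482, 21750, 20356]
r5 m[φ0→R] = [149, 84, 109]
r5 m[φ1→L] = [148051, 55549, 148944]
r5 m[φ1→B] = [29189, 24698, 29222]
r5 m[φ1→R] = [228, 187, 188]
r5 m[φ2→B] = [6, 6, 1]
r5 m[φ3→R] = [7, 6, 1]
r5 m[φ4→E] = [3, 7, 8]
r5 m[E→φ0] = [3, 7, 8]
r5 m[E→φ4] = [2917, 5170, 4771]
r5 m[L→φ1] = [1, 1, 1]
r5 m[B→φ1] = [6, 6, 1]
r5 m[B→φ2] = [4524, 3822, 4512]
r5 m[R→φ0] = [1596, 1122, 188]
r5 m[R→φ1] = [1043, 504, 109]
r5 m[R→φ3] = [33972, 15708, 20492]
r6 m[φ0→E] = [12482, 21750, 20356]
r6 m[φ0→R] = [149, 84, 109]
r6 m[φ1→L] = [148051, 55549, 148944]
r6 m[φ1→B] = [29189, 24698, 29222]
r6 m[φ1→R] = [228, 187, 188]
r6 m[φ2→B] = [6, 6, 1]
r6 m[φ3→R] = [7, 6, 1]
r6 m[φ4→E] = [3, 7, 8]
r6 m[E→φ0] = [3, 7, 8]
r6 m[E→φ4] = [12482, 21750, 20356]
r6 m[L→φ1] = [1, 1, 1]
r6 m[B→φ1] = [6, 6, 1]
r6 m[B→φ2] = [29189, 24698, 29222]
r6 m[R→φ0] = [1596, 1122, 188]
r6 m[R→φ1] = [1043, 504, 109]
r6 m[R→φ3] = [33972, 15708, 20492]
r7 m[φ0→E] = [12482, 21750, 20356]
r7 m[φ0→R] = [149, 84, 109]
r7 m[φ1→L] = [148051, 55549, 148944]
r7 m[φ1→B] = [29189, 24698, 29222]
r7 m[φ1→R] = [228, 187, 188]
r7 m[φ2→B] = [6, 6, 1]
r7 m[φ3→R] = [7, 6, 1]
r7 m[φ4→E] = [3, 7, 8]
r7 m[E→φ0] = [3, 7, 8]
r7 m[E→φ4] = [12482, 21750, 20356]
r7 m[L→φ1] = [1, 1, 1]
r7 m[B→φ1] = [6, 6, 1]
r7 m[B→φ2] = [29189, 24698, 29222]
r7 m[R→φ0] = [1596, 1122, 188]
r7 m[R→φ1] = [1043, 504, 109]
r7 m[R→φ3] = [33972, 15708, 20492]
fixed point reached at round 7
b[R] = ⊗ incoming = [237804, 94248, 20492]

b[R] = [237804, 94248, 20492]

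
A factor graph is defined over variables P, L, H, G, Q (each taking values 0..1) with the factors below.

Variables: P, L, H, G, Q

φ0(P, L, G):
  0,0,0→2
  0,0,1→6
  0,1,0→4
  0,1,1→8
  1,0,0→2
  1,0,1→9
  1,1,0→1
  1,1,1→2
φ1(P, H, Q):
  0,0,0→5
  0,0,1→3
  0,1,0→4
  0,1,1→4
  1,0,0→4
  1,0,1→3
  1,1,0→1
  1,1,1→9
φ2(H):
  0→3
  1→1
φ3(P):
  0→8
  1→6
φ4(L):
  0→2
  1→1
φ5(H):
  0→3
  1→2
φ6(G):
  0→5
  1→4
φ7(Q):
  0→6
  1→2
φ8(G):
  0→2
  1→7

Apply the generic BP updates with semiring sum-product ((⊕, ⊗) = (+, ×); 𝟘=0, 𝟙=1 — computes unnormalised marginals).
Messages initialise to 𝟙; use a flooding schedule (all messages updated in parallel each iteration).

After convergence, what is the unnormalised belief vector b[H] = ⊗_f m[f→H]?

b[H] = [2647080, 503360]

init: all messages = 𝟙 over 2 values
r1 m[φ0→P] = [20, 14]
r1 m[φ0→L] = [19, 15]
r1 m[φ0→G] = [9, 25]
r1 m[φ1→P] = [16, 17]
r1 m[φ1→H] = [15, 18]
r1 m[φ1→Q] = [14, 19]
r1 m[φ2→H] = [3, 1]
r1 m[φ3→P] = [8, 6]
r1 m[φ4→L] = [2, 1]
r1 m[φ5→H] = [3, 2]
r1 m[φ6→G] = [5, 4]
r1 m[φ7→Q] = [6, 2]
r1 m[φ8→G] = [2, 7]
r1 m[P→φ0] = [1, 1]
r1 m[P→φ1] = [1, 1]
r1 m[P→φ3] = [1, 1]
r1 m[L→φ0] = [1, 1]
r1 m[L→φ4] = [1, 1]
r1 m[H→φ1] = [1, 1]
r1 m[H→φ2] = [1, 1]
r1 m[H→φ5] = [1, 1]
r1 m[G→φ0] = [1, 1]
r1 m[G→φ6] = [1, 1]
r1 m[G→φ8] = [1, 1]
r1 m[Q→φ1] = [1, 1]
r1 m[Q→φ7] = [1, 1]
r2 m[φ0→P] = [20, 14]
r2 m[φ0→L] = [19, 15]
r2 m[φ0→G] = [9, 25]
r2 m[φ1→P] = [16, 17]
r2 m[φ1→H] = [15, 18]
r2 m[φ1→Q] = [14, 19]
r2 m[φ2→H] = [3, 1]
r2 m[φ3→P] = [8, 6]
r2 m[φ4→L] = [2, 1]
r2 m[φ5→H] = [3, 2]
r2 m[φ6→G] = [5, 4]
r2 m[φ7→Q] = [6, 2]
r2 m[φ8→G] = [2, 7]
r2 m[P→φ0] = [128, 102]
r2 m[P→φ1] = [160, 84]
r2 m[P→φ3] = [320, 238]
r2 m[L→φ0] = [2, 1]
r2 m[L→φ4] = [19, 15]
r2 m[H→φ1] = [9, 2]
r2 m[H→φ2] = [45, 36]
r2 m[H→φ5] = [45, 18]
r2 m[G→φ0] = [10, 28]
r2 m[G→φ6] = [18, 175]
r2 m[G→φ8] = [45, 100]
r2 m[Q→φ1] = [6, 2]
r2 m[Q→φ7] = [14, 19]
r3 m[φ0→P] = [640, 610]
r3 m[φ0→L] = [51808, 40524]
r3 m[φ0→G] = [1534, 4600]
r3 m[φ1→P] = [388, 318]
r3 m[φ1→H] = [8280, 7136]
r3 m[φ1→Q] = [11672, 9380]
r3 m[φ2→H] = [3, 1]
r3 m[φ3→P] = [8, 6]
r3 m[φ4→L] = [2, 1]
r3 m[φ5→H] = [3, 2]
r3 m[φ6→G] = [5, 4]
r3 m[φ7→Q] = [6, 2]
r3 m[φ8→G] = [2, 7]
r3 m[P→φ0] = [128, 102]
r3 m[P→φ1] = [160, 84]
r3 m[P→φ3] = [320, 238]
r3 m[L→φ0] = [2, 1]
r3 m[L→φ4] = [19, 15]
r3 m[H→φ1] = [9, 2]
r3 m[H→φ2] = [45, 36]
r3 m[H→φ5] = [45, 18]
r3 m[G→φ0] = [10, 28]
r3 m[G→φ6] = [18, 175]
r3 m[G→φ8] = [45, 100]
r3 m[Q→φ1] = [6, 2]
r3 m[Q→φ7] = [14, 19]
r4 m[φ0→P] = [640, 610]
r4 m[φ0→L] = [51808, 40524]
r4 m[φ0→G] = [1534, 4600]
r4 m[φ1→P] = [388, 318]
r4 m[φ1→H] = [8280, 7136]
r4 m[φ1→Q] = [11672, 9380]
r4 m[φ2→H] = [3, 1]
r4 m[φ3→P] = [8, 6]
r4 m[φ4→L] = [2, 1]
r4 m[φ5→H] = [3, 2]
r4 m[φ6→G] = [5, 4]
r4 m[φ7→Q] = [6, 2]
r4 m[φ8→G] = [2, 7]
r4 m[P→φ0] = [3104, 1908]
r4 m[P→φ1] = [5120, 3660]
r4 m[P→φ3] = [248320, 193980]
r4 m[L→φ0] = [2, 1]
r4 m[L→φ4] = [51808, 40524]
r4 m[H→φ1] = [9, 2]
r4 m[H→φ2] = [24840, 14272]
r4 m[H→φ5] = [24840, 7136]
r4 m[G→φ0] = [10, 28]
r4 m[G→φ6] = [3068, 32200]
r4 m[G→φ8] = [7670, 18400]
r4 m[Q→φ1] = [6, 2]
r4 m[Q→φ7] = [11672, 9380]
r5 m[φ0→P] = [640, 610]
r5 m[φ0→L] = [1102528, 945384]
r5 m[φ0→G] = [34372, 100240]
r5 m[φ1→P] = [388, 318]
r5 m[φ1→H] = [294120, 251680]
r5 m[φ1→Q] = [410440, 343900]
r5 m[φ2→H] = [3, 1]
r5 m[φ3→P] = [8, 6]
r5 m[φ4→L] = [2, 1]
r5 m[φ5→H] = [3, 2]
r5 m[φ6→G] = [5, 4]
r5 m[φ7→Q] = [6, 2]
r5 m[φ8→G] = [2, 7]
r5 m[P→φ0] = [3104, 1908]
r5 m[P→φ1] = [5120, 3660]
r5 m[P→φ3] = [248320, 193980]
r5 m[L→φ0] = [2, 1]
r5 m[L→φ4] = [51808, 40524]
r5 m[H→φ1] = [9, 2]
r5 m[H→φ2] = [24840, 14272]
r5 m[H→φ5] = [24840, 7136]
r5 m[G→φ0] = [10, 28]
r5 m[G→φ6] = [3068, 32200]
r5 m[G→φ8] = [7670, 18400]
r5 m[Q→φ1] = [6, 2]
r5 m[Q→φ7] = [11672, 9380]
r6 m[φ0→P] = [640, 610]
r6 m[φ0→L] = [1102528, 945384]
r6 m[φ0→G] = [34372, 100240]
r6 m[φ1→P] = [388, 318]
r6 m[φ1→H] = [294120, 251680]
r6 m[φ1→Q] = [410440, 343900]
r6 m[φ2→H] = [3, 1]
r6 m[φ3→P] = [8, 6]
r6 m[φ4→L] = [2, 1]
r6 m[φ5→H] = [3, 2]
r6 m[φ6→G] = [5, 4]
r6 m[φ7→Q] = [6, 2]
r6 m[φ8→G] = [2, 7]
r6 m[P→φ0] = [3104, 1908]
r6 m[P→φ1] = [5120, 3660]
r6 m[P→φ3] = [248320, 193980]
r6 m[L→φ0] = [2, 1]
r6 m[L→φ4] = [1102528, 945384]
r6 m[H→φ1] = [9, 2]
r6 m[H→φ2] = [882360, 503360]
r6 m[H→φ5] = [882360, 251680]
r6 m[G→φ0] = [10, 28]
r6 m[G→φ6] = [68744, 701680]
r6 m[G→φ8] = [171860, 400960]
r6 m[Q→φ1] = [6, 2]
r6 m[Q→φ7] = [410440, 343900]
r7 m[φ0→P] = [640, 610]
r7 m[φ0→L] = [1102528, 945384]
r7 m[φ0→G] = [34372, 100240]
r7 m[φ1→P] = [388, 318]
r7 m[φ1→H] = [294120, 251680]
r7 m[φ1→Q] = [410440, 343900]
r7 m[φ2→H] = [3, 1]
r7 m[φ3→P] = [8, 6]
r7 m[φ4→L] = [2, 1]
r7 m[φ5→H] = [3, 2]
r7 m[φ6→G] = [5, 4]
r7 m[φ7→Q] = [6, 2]
r7 m[φ8→G] = [2, 7]
r7 m[P→φ0] = [3104, 1908]
r7 m[P→φ1] = [5120, 3660]
r7 m[P→φ3] = [248320, 193980]
r7 m[L→φ0] = [2, 1]
r7 m[L→φ4] = [1102528, 945384]
r7 m[H→φ1] = [9, 2]
r7 m[H→φ2] = [882360, 503360]
r7 m[H→φ5] = [882360, 251680]
r7 m[G→φ0] = [10, 28]
r7 m[G→φ6] = [68744, 701680]
r7 m[G→φ8] = [171860, 400960]
r7 m[Q→φ1] = [6, 2]
r7 m[Q→φ7] = [410440, 343900]
fixed point reached at round 7
b[H] = ⊗ incoming = [2647080, 503360]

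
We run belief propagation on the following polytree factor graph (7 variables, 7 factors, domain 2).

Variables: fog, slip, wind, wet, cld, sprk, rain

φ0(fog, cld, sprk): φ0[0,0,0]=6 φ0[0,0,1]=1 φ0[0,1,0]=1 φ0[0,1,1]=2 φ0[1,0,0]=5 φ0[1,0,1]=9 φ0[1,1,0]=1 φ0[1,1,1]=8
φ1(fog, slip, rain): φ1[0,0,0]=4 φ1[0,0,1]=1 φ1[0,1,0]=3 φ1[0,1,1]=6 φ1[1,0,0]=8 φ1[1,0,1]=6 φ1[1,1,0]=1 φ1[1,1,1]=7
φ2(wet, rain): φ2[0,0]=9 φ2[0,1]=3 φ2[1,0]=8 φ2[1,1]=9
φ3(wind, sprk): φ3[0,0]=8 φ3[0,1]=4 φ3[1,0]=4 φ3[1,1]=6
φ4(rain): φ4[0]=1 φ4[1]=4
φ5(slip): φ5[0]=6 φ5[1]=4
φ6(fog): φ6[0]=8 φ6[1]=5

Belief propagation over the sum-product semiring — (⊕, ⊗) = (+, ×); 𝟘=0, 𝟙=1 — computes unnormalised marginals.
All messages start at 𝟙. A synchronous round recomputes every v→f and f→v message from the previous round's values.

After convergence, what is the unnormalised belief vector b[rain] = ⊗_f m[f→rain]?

b[rain] = [1627784, 5030400]

init: all messages = 𝟙 over 2 values
r1 m[φ0→fog] = [10, 23]
r1 m[φ0→cld] = [21, 12]
r1 m[φ0→sprk] = [13, 20]
r1 m[φ1→fog] = [14, 22]
r1 m[φ1→slip] = [19, 17]
r1 m[φ1→rain] = [16, 20]
r1 m[φ2→wet] = [12, 17]
r1 m[φ2→rain] = [17, 12]
r1 m[φ3→wind] = [12, 10]
r1 m[φ3→sprk] = [12, 10]
r1 m[φ4→rain] = [1, 4]
r1 m[φ5→slip] = [6, 4]
r1 m[φ6→fog] = [8, 5]
r1 m[fog→φ0] = [1, 1]
r1 m[fog→φ1] = [1, 1]
r1 m[fog→φ6] = [1, 1]
r1 m[slip→φ1] = [1, 1]
r1 m[slip→φ5] = [1, 1]
r1 m[wind→φ3] = [1, 1]
r1 m[wet→φ2] = [1, 1]
r1 m[cld→φ0] = [1, 1]
r1 m[sprk→φ0] = [1, 1]
r1 m[sprk→φ3] = [1, 1]
r1 m[rain→φ1] = [1, 1]
r1 m[rain→φ2] = [1, 1]
r1 m[rain→φ4] = [1, 1]
r2 m[φ0→fog] = [10, 23]
r2 m[φ0→cld] = [21, 12]
r2 m[φ0→sprk] = [13, 20]
r2 m[φ1→fog] = [14, 22]
r2 m[φ1→slip] = [19, 17]
r2 m[φ1→rain] = [16, 20]
r2 m[φ2→wet] = [12, 17]
r2 m[φ2→rain] = [17, 12]
r2 m[φ3→wind] = [12, 10]
r2 m[φ3→sprk] = [12, 10]
r2 m[φ4→rain] = [1, 4]
r2 m[φ5→slip] = [6, 4]
r2 m[φ6→fog] = [8, 5]
r2 m[fog→φ0] = [112, 110]
r2 m[fog→φ1] = [80, 115]
r2 m[fog→φ6] = [140, 506]
r2 m[slip→φ1] = [6, 4]
r2 m[slip→φ5] = [19, 17]
r2 m[wind→φ3] = [1, 1]
r2 m[wet→φ2] = [1, 1]
r2 m[cld→φ0] = [1, 1]
r2 m[sprk→φ0] = [12, 10]
r2 m[sprk→φ3] = [13, 20]
r2 m[rain→φ1] = [17, 48]
r2 m[rain→φ2] = [16, 80]
r2 m[rain→φ4] = [272, 240]
r3 m[φ0→fog] = [114, 242]
r3 m[φ0→cld] = [25684, 13704]
r3 m[φ0→sprk] = [1444, 2206]
r3 m[φ1→fog] = [2052, 3956]
r3 m[φ1→slip] = [58040, 67715]
r3 m[φ1→rain] = [8860, 9760]
r3 m[φ2→wet] = [384, 848]
r3 m[φ2→rain] = [17, 12]
r3 m[φ3→wind] = [184, 172]
r3 m[φ3→sprk] = [12, 10]
r3 m[φ4→rain] = [1, 4]
r3 m[φ5→slip] = [6, 4]
r3 m[φ6→fog] = [8, 5]
r3 m[fog→φ0] = [112, 110]
r3 m[fog→φ1] = [80, 115]
r3 m[fog→φ6] = [140, 506]
r3 m[slip→φ1] = [6, 4]
r3 m[slip→φ5] = [19, 17]
r3 m[wind→φ3] = [1, 1]
r3 m[wet→φ2] = [1, 1]
r3 m[cld→φ0] = [1, 1]
r3 m[sprk→φ0] = [12, 10]
r3 m[sprk→φ3] = [13, 20]
r3 m[rain→φ1] = [17, 48]
r3 m[rain→φ2] = [16, 80]
r3 m[rain→φ4] = [272, 240]
r4 m[φ0→fog] = [114, 242]
r4 m[φ0→cld] = [25684, 13704]
r4 m[φ0→sprk] = [1444, 2206]
r4 m[φ1→fog] = [2052, 3956]
r4 m[φ1→slip] = [58040, 67715]
r4 m[φ1→rain] = [8860, 9760]
r4 m[φ2→wet] = [384, 848]
r4 m[φ2→rain] = [17, 12]
r4 m[φ3→wind] = [184, 172]
r4 m[φ3→sprk] = [12, 10]
r4 m[φ4→rain] = [1, 4]
r4 m[φ5→slip] = [6, 4]
r4 m[φ6→fog] = [8, 5]
r4 m[fog→φ0] = [16416, 19780]
r4 m[fog→φ1] = [912, 1210]
r4 m[fog→φ6] = [233928, 957352]
r4 m[slip→φ1] = [6, 4]
r4 m[slip→φ5] = [58040, 67715]
r4 m[wind→φ3] = [1, 1]
r4 m[wet→φ2] = [1, 1]
r4 m[cld→φ0] = [1, 1]
r4 m[sprk→φ0] = [12, 10]
r4 m[sprk→φ3] = [1444, 2206]
r4 m[rain→φ1] = [17, 48]
r4 m[rain→φ2] = [8860, 39040]
r4 m[rain→φ4] = [150620, 117120]
r5 m[φ0→fog] = [114, 242]
r5 m[φ0→cld] = [4313112, 2345072]
r5 m[φ0→sprk] = [233592, 385508]
r5 m[φ1→fog] = [2052, 3956]
r5 m[φ1→slip] = [618832, 736298]
r5 m[φ1→rain] = [95752, 104800]
r5 m[φ2→wet] = [196860, 422240]
r5 m[φ2→rain] = [17, 12]
r5 m[φ3→wind] = [20376, 19012]
r5 m[φ3→sprk] = [12, 10]
r5 m[φ4→rain] = [1, 4]
r5 m[φ5→slip] = [6, 4]
r5 m[φ6→fog] = [8, 5]
r5 m[fog→φ0] = [16416, 19780]
r5 m[fog→φ1] = [912, 1210]
r5 m[fog→φ6] = [233928, 957352]
r5 m[slip→φ1] = [6, 4]
r5 m[slip→φ5] = [58040, 67715]
r5 m[wind→φ3] = [1, 1]
r5 m[wet→φ2] = [1, 1]
r5 m[cld→φ0] = [1, 1]
r5 m[sprk→φ0] = [12, 10]
r5 m[sprk→φ3] = [1444, 2206]
r5 m[rain→φ1] = [17, 48]
r5 m[rain→φ2] = [8860, 39040]
r5 m[rain→φ4] = [150620, 117120]
r6 m[φ0→fog] = [114, 242]
r6 m[φ0→cld] = [4313112, 2345072]
r6 m[φ0→sprk] = [233592, 385508]
r6 m[φ1→fog] = [2052, 3956]
r6 m[φ1→slip] = [618832, 736298]
r6 m[φ1→rain] = [95752, 104800]
r6 m[φ2→wet] = [196860, 422240]
r6 m[φ2→rain] = [17, 12]
r6 m[φ3→wind] = [20376, 19012]
r6 m[φ3→sprk] = [12, 10]
r6 m[φ4→rain] = [1, 4]
r6 m[φ5→slip] = [6, 4]
r6 m[φ6→fog] = [8, 5]
r6 m[fog→φ0] = [16416, 19780]
r6 m[fog→φ1] = [912, 1210]
r6 m[fog→φ6] = [233928, 957352]
r6 m[slip→φ1] = [6, 4]
r6 m[slip→φ5] = [618832, 736298]
r6 m[wind→φ3] = [1, 1]
r6 m[wet→φ2] = [1, 1]
r6 m[cld→φ0] = [1, 1]
r6 m[sprk→φ0] = [12, 10]
r6 m[sprk→φ3] = [233592, 385508]
r6 m[rain→φ1] = [17, 48]
r6 m[rain→φ2] = [95752, 419200]
r6 m[rain→φ4] = [1627784, 1257600]
r7 m[φ0→fog] = [114, 242]
r7 m[φ0→cld] = [4313112, 2345072]
r7 m[φ0→sprk] = [233592, 385508]
r7 m[φ1→fog] = [2052, 3956]
r7 m[φ1→slip] = [618832, 736298]
r7 m[φ1→rain] = [95752, 104800]
r7 m[φ2→wet] = [2119368, 4538816]
r7 m[φ2→rain] = [17, 12]
r7 m[φ3→wind] = [3410768, 3247416]
r7 m[φ3→sprk] = [12, 10]
r7 m[φ4→rain] = [1, 4]
r7 m[φ5→slip] = [6, 4]
r7 m[φ6→fog] = [8, 5]
r7 m[fog→φ0] = [16416, 19780]
r7 m[fog→φ1] = [912, 1210]
r7 m[fog→φ6] = [233928, 957352]
r7 m[slip→φ1] = [6, 4]
r7 m[slip→φ5] = [618832, 736298]
r7 m[wind→φ3] = [1, 1]
r7 m[wet→φ2] = [1, 1]
r7 m[cld→φ0] = [1, 1]
r7 m[sprk→φ0] = [12, 10]
r7 m[sprk→φ3] = [233592, 385508]
r7 m[rain→φ1] = [17, 48]
r7 m[rain→φ2] = [95752, 419200]
r7 m[rain→φ4] = [1627784, 1257600]
r8 m[φ0→fog] = [114, 242]
r8 m[φ0→cld] = [4313112, 2345072]
r8 m[φ0→sprk] = [233592, 385508]
r8 m[φ1→fog] = [2052, 3956]
r8 m[φ1→slip] = [618832, 736298]
r8 m[φ1→rain] = [95752, 104800]
r8 m[φ2→wet] = [2119368, 4538816]
r8 m[φ2→rain] = [17, 12]
r8 m[φ3→wind] = [3410768, 3247416]
r8 m[φ3→sprk] = [12, 10]
r8 m[φ4→rain] = [1, 4]
r8 m[φ5→slip] = [6, 4]
r8 m[φ6→fog] = [8, 5]
r8 m[fog→φ0] = [16416, 19780]
r8 m[fog→φ1] = [912, 1210]
r8 m[fog→φ6] = [233928, 957352]
r8 m[slip→φ1] = [6, 4]
r8 m[slip→φ5] = [618832, 736298]
r8 m[wind→φ3] = [1, 1]
r8 m[wet→φ2] = [1, 1]
r8 m[cld→φ0] = [1, 1]
r8 m[sprk→φ0] = [12, 10]
r8 m[sprk→φ3] = [233592, 385508]
r8 m[rain→φ1] = [17, 48]
r8 m[rain→φ2] = [95752, 419200]
r8 m[rain→φ4] = [1627784, 1257600]
fixed point reached at round 8
b[rain] = ⊗ incoming = [1627784, 5030400]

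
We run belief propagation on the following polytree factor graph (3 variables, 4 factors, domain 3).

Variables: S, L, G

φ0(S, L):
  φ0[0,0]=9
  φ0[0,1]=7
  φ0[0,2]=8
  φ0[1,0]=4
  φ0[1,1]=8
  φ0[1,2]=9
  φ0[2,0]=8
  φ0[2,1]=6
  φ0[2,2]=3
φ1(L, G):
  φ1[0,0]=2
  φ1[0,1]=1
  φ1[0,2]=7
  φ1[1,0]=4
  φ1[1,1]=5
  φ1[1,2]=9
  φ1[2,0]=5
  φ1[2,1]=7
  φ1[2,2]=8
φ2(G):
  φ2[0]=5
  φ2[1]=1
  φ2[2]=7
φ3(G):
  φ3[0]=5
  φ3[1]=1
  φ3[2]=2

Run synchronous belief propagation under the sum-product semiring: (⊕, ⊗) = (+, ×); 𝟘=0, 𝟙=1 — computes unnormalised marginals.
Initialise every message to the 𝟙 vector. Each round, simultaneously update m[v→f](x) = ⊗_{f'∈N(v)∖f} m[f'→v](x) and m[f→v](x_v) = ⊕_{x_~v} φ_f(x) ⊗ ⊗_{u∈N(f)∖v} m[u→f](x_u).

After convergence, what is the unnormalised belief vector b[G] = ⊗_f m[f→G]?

init: all messages = 𝟙 over 3 values
r1 m[φ0→S] = [24, 21, 17]
r1 m[φ0→L] = [21, 21, 20]
r1 m[φ1→L] = [10, 18, 20]
r1 m[φ1→G] = [11, 13, 24]
r1 m[φ2→G] = [5, 1, 7]
r1 m[φ3→G] = [5, 1, 2]
r1 m[S→φ0] = [1, 1, 1]
r1 m[L→φ0] = [1, 1, 1]
r1 m[L→φ1] = [1, 1, 1]
r1 m[G→φ1] = [1, 1, 1]
r1 m[G→φ2] = [1, 1, 1]
r1 m[G→φ3] = [1, 1, 1]
r2 m[φ0→S] = [24, 21, 17]
r2 m[φ0→L] = [21, 21, 20]
r2 m[φ1→L] = [10, 18, 20]
r2 m[φ1→G] = [11, 13, 24]
r2 m[φ2→G] = [5, 1, 7]
r2 m[φ3→G] = [5, 1, 2]
r2 m[S→φ0] = [1, 1, 1]
r2 m[L→φ0] = [10, 18, 20]
r2 m[L→φ1] = [21, 21, 20]
r2 m[G→φ1] = [25, 1, 14]
r2 m[G→φ2] = [55, 13, 48]
r2 m[G→φ3] = [55, 13, 168]
r3 m[φ0→S] = [376, 364, 248]
r3 m[φ0→L] = [21, 21, 20]
r3 m[φ1→L] = [149, 231, 244]
r3 m[φ1→G] = [226, 266, 496]
r3 m[φ2→G] = [5, 1, 7]
r3 m[φ3→G] = [5, 1, 2]
r3 m[S→φ0] = [1, 1, 1]
r3 m[L→φ0] = [10, 18, 20]
r3 m[L→φ1] = [21, 21, 20]
r3 m[G→φ1] = [25, 1, 14]
r3 m[G→φ2] = [55, 13, 48]
r3 m[G→φ3] = [55, 13, 168]
r4 m[φ0→S] = [376, 364, 248]
r4 m[φ0→L] = [21, 21, 20]
r4 m[φ1→L] = [149, 231, 244]
r4 m[φ1→G] = [226, 266, 496]
r4 m[φ2→G] = [5, 1, 7]
r4 m[φ3→G] = [5, 1, 2]
r4 m[S→φ0] = [1, 1, 1]
r4 m[L→φ0] = [149, 231, 244]
r4 m[L→φ1] = [21, 21, 20]
r4 m[G→φ1] = [25, 1, 14]
r4 m[G→φ2] = [1130, 266, 992]
r4 m[G→φ3] = [1130, 266, 3472]
r5 m[φ0→S] = [4910, 4640, 3310]
r5 m[φ0→L] = [21, 21, 20]
r5 m[φ1→L] = [149, 231, 244]
r5 m[φ1→G] = [226, 266, 496]
r5 m[φ2→G] = [5, 1, 7]
r5 m[φ3→G] = [5, 1, 2]
r5 m[S→φ0] = [1, 1, 1]
r5 m[L→φ0] = [149, 231, 244]
r5 m[L→φ1] = [21, 21, 20]
r5 m[G→φ1] = [25, 1, 14]
r5 m[G→φ2] = [1130, 266, 992]
r5 m[G→φ3] = [1130, 266, 3472]
r6 m[φ0→S] = [4910, 4640, 3310]
r6 m[φ0→L] = [21, 21, 20]
r6 m[φ1→L] = [149, 231, 244]
r6 m[φ1→G] = [226, 266, 496]
r6 m[φ2→G] = [5, 1, 7]
r6 m[φ3→G] = [5, 1, 2]
r6 m[S→φ0] = [1, 1, 1]
r6 m[L→φ0] = [149, 231, 244]
r6 m[L→φ1] = [21, 21, 20]
r6 m[G→φ1] = [25, 1, 14]
r6 m[G→φ2] = [1130, 266, 992]
r6 m[G→φ3] = [1130, 266, 3472]
fixed point reached at round 6
b[G] = ⊗ incoming = [5650, 266, 6944]

b[G] = [5650, 266, 6944]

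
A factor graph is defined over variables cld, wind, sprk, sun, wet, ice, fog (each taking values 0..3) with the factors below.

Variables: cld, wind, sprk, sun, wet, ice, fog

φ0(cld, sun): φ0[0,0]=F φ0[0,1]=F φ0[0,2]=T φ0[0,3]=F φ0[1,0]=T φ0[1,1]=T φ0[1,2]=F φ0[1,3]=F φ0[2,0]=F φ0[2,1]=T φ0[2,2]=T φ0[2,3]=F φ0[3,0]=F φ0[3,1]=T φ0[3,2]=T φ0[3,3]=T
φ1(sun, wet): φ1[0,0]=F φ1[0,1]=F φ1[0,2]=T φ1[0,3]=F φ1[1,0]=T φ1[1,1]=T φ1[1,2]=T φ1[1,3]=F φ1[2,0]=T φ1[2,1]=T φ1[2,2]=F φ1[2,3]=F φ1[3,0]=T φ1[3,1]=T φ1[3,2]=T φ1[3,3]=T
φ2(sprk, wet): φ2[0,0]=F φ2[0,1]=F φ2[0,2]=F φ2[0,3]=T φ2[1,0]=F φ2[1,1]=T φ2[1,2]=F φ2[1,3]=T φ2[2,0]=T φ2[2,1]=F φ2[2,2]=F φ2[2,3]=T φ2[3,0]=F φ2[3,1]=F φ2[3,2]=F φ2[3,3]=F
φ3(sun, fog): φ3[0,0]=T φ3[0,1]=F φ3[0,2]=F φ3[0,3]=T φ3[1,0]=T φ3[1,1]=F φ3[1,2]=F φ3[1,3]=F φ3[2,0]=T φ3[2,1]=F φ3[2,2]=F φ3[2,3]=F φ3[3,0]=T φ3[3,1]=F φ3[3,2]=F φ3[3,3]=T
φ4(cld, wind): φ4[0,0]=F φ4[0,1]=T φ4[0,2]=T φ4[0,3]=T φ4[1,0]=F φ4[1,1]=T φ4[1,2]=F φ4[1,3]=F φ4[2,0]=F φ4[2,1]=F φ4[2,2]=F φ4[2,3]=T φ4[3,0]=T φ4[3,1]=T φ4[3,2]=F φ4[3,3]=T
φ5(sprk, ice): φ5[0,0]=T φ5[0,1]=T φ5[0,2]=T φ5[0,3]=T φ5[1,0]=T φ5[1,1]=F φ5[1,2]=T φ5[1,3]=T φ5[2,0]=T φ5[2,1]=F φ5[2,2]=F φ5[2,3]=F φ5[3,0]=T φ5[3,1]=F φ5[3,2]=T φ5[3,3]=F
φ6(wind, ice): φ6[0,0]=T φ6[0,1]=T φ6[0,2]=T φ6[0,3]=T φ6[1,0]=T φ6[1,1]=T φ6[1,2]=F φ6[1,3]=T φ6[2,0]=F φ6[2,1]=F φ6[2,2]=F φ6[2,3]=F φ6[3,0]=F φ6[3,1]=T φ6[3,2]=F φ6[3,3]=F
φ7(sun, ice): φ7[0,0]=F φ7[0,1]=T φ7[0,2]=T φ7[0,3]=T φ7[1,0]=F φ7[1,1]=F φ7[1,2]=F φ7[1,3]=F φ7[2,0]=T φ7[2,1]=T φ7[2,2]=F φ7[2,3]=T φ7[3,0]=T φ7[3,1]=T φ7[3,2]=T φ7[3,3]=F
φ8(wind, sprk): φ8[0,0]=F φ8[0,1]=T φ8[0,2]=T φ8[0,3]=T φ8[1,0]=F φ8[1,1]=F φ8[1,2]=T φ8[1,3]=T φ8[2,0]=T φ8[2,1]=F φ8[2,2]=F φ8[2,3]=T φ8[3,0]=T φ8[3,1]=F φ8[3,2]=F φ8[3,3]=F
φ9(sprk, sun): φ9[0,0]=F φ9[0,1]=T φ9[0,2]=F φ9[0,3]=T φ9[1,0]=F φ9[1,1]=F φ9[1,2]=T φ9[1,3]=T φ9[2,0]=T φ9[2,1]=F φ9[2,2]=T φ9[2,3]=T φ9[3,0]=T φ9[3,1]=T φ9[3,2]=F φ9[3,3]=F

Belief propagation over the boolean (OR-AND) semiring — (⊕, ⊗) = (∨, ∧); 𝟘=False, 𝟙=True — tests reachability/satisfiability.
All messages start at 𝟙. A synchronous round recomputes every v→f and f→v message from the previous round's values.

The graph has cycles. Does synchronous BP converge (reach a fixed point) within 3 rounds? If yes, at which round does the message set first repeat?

NOT CONVERGED within 3 rounds

init: all messages = 𝟙 over 4 values
r1 m[φ0→cld] = [T, T, T, T]
r1 m[φ0→sun] = [T, T, T, T]
r1 m[φ1→sun] = [T, T, T, T]
r1 m[φ1→wet] = [T, T, T, T]
r1 m[φ2→sprk] = [T, T, T, F]
r1 m[φ2→wet] = [T, T, F, T]
r1 m[φ3→sun] = [T, T, T, T]
r1 m[φ3→fog] = [T, F, F, T]
r1 m[φ4→cld] = [T, T, T, T]
r1 m[φ4→wind] = [T, T, T, T]
r1 m[φ5→sprk] = [T, T, T, T]
r1 m[φ5→ice] = [T, T, T, T]
r1 m[φ6→wind] = [T, T, F, T]
r1 m[φ6→ice] = [T, T, T, T]
r1 m[φ7→sun] = [T, F, T, T]
r1 m[φ7→ice] = [T, T, T, T]
r1 m[φ8→wind] = [T, T, T, T]
r1 m[φ8→sprk] = [T, T, T, T]
r1 m[φ9→sprk] = [T, T, T, T]
r1 m[φ9→sun] = [T, T, T, T]
r1 m[cld→φ0] = [T, T, T, T]
r1 m[cld→φ4] = [T, T, T, T]
r1 m[wind→φ4] = [T, T, T, T]
r1 m[wind→φ6] = [T, T, T, T]
r1 m[wind→φ8] = [T, T, T, T]
r1 m[sprk→φ2] = [T, T, T, T]
r1 m[sprk→φ5] = [T, T, T, T]
r1 m[sprk→φ8] = [T, T, T, T]
r1 m[sprk→φ9] = [T, T, T, T]
r1 m[sun→φ0] = [T, T, T, T]
r1 m[sun→φ1] = [T, T, T, T]
r1 m[sun→φ3] = [T, T, T, T]
r1 m[sun→φ7] = [T, T, T, T]
r1 m[sun→φ9] = [T, T, T, T]
r1 m[wet→φ1] = [T, T, T, T]
r1 m[wet→φ2] = [T, T, T, T]
r1 m[ice→φ5] = [T, T, T, T]
r1 m[ice→φ6] = [T, T, T, T]
r1 m[ice→φ7] = [T, T, T, T]
r1 m[fog→φ3] = [T, T, T, T]
r2 m[φ0→cld] = [T, T, T, T]
r2 m[φ0→sun] = [T, T, T, T]
r2 m[φ1→sun] = [T, T, T, T]
r2 m[φ1→wet] = [T, T, T, T]
r2 m[φ2→sprk] = [T, T, T, F]
r2 m[φ2→wet] = [T, T, F, T]
r2 m[φ3→sun] = [T, T, T, T]
r2 m[φ3→fog] = [T, F, F, T]
r2 m[φ4→cld] = [T, T, T, T]
r2 m[φ4→wind] = [T, T, T, T]
r2 m[φ5→sprk] = [T, T, T, T]
r2 m[φ5→ice] = [T, T, T, T]
r2 m[φ6→wind] = [T, T, F, T]
r2 m[φ6→ice] = [T, T, T, T]
r2 m[φ7→sun] = [T, F, T, T]
r2 m[φ7→ice] = [T, T, T, T]
r2 m[φ8→wind] = [T, T, T, T]
r2 m[φ8→sprk] = [T, T, T, T]
r2 m[φ9→sprk] = [T, T, T, T]
r2 m[φ9→sun] = [T, T, T, T]
r2 m[cld→φ0] = [T, T, T, T]
r2 m[cld→φ4] = [T, T, T, T]
r2 m[wind→φ4] = [T, T, F, T]
r2 m[wind→φ6] = [T, T, T, T]
r2 m[wind→φ8] = [T, T, F, T]
r2 m[sprk→φ2] = [T, T, T, T]
r2 m[sprk→φ5] = [T, T, T, F]
r2 m[sprk→φ8] = [T, T, T, F]
r2 m[sprk→φ9] = [T, T, T, F]
r2 m[sun→φ0] = [T, F, T, T]
r2 m[sun→φ1] = [T, F, T, T]
r2 m[sun→φ3] = [T, F, T, T]
r2 m[sun→φ7] = [T, T, T, T]
r2 m[sun→φ9] = [T, F, T, T]
r2 m[wet→φ1] = [T, T, F, T]
r2 m[wet→φ2] = [T, T, T, T]
r2 m[ice→φ5] = [T, T, T, T]
r2 m[ice→φ6] = [T, T, T, T]
r2 m[ice→φ7] = [T, T, T, T]
r2 m[fog→φ3] = [T, T, T, T]
r3 m[φ0→cld] = [T, T, T, T]
r3 m[φ0→sun] = [T, T, T, T]
r3 m[φ1→sun] = [F, T, T, T]
r3 m[φ1→wet] = [T, T, T, T]
r3 m[φ2→sprk] = [T, T, T, F]
r3 m[φ2→wet] = [T, T, F, T]
r3 m[φ3→sun] = [T, T, T, T]
r3 m[φ3→fog] = [T, F, F, T]
r3 m[φ4→cld] = [T, T, T, T]
r3 m[φ4→wind] = [T, T, T, T]
r3 m[φ5→sprk] = [T, T, T, T]
r3 m[φ5→ice] = [T, T, T, T]
r3 m[φ6→wind] = [T, T, F, T]
r3 m[φ6→ice] = [T, T, T, T]
r3 m[φ7→sun] = [T, F, T, T]
r3 m[φ7→ice] = [T, T, T, T]
r3 m[φ8→wind] = [T, T, T, T]
r3 m[φ8→sprk] = [T, T, T, T]
r3 m[φ9→sprk] = [T, T, T, T]
r3 m[φ9→sun] = [T, T, T, T]
r3 m[cld→φ0] = [T, T, T, T]
r3 m[cld→φ4] = [T, T, T, T]
r3 m[wind→φ4] = [T, T, F, T]
r3 m[wind→φ6] = [T, T, T, T]
r3 m[wind→φ8] = [T, T, F, T]
r3 m[sprk→φ2] = [T, T, T, T]
r3 m[sprk→φ5] = [T, T, T, F]
r3 m[sprk→φ8] = [T, T, T, F]
r3 m[sprk→φ9] = [T, T, T, F]
r3 m[sun→φ0] = [T, F, T, T]
r3 m[sun→φ1] = [T, F, T, T]
r3 m[sun→φ3] = [T, F, T, T]
r3 m[sun→φ7] = [T, T, T, T]
r3 m[sun→φ9] = [T, F, T, T]
r3 m[wet→φ1] = [T, T, F, T]
r3 m[wet→φ2] = [T, T, T, T]
r3 m[ice→φ5] = [T, T, T, T]
r3 m[ice→φ6] = [T, T, T, T]
r3 m[ice→φ7] = [T, T, T, T]
r3 m[fog→φ3] = [T, T, T, T]
no fixed point within 3 rounds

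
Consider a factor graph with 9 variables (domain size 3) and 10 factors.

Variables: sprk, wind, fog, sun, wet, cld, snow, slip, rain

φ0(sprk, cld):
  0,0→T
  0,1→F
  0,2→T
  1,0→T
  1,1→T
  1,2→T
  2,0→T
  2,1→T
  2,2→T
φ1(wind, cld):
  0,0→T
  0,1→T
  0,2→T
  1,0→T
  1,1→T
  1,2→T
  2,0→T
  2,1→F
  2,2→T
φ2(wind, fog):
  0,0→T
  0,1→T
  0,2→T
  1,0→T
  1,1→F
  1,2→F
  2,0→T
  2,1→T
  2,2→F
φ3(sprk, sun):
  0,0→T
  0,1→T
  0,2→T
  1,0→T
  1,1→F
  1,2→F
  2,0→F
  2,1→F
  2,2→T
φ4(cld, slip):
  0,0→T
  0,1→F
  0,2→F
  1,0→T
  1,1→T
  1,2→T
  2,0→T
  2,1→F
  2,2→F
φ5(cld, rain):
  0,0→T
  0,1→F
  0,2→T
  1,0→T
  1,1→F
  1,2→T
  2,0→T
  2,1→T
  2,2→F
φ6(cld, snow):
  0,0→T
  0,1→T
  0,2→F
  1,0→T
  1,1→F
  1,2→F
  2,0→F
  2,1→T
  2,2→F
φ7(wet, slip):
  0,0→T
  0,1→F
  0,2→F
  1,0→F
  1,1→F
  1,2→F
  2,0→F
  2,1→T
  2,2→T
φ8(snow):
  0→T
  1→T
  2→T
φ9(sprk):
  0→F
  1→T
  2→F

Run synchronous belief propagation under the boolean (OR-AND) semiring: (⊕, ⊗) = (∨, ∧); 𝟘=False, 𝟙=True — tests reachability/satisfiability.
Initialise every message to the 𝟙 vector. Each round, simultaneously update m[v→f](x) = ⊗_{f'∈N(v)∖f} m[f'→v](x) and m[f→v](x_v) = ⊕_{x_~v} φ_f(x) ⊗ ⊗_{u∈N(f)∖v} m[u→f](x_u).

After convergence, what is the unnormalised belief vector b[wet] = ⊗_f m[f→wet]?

b[wet] = [T, F, T]

init: all messages = 𝟙 over 3 values
r1 m[φ0→sprk] = [T, T, T]
r1 m[φ0→cld] = [T, T, T]
r1 m[φ1→wind] = [T, T, T]
r1 m[φ1→cld] = [T, T, T]
r1 m[φ2→wind] = [T, T, T]
r1 m[φ2→fog] = [T, T, T]
r1 m[φ3→sprk] = [T, T, T]
r1 m[φ3→sun] = [T, T, T]
r1 m[φ4→cld] = [T, T, T]
r1 m[φ4→slip] = [T, T, T]
r1 m[φ5→cld] = [T, T, T]
r1 m[φ5→rain] = [T, T, T]
r1 m[φ6→cld] = [T, T, T]
r1 m[φ6→snow] = [T, T, F]
r1 m[φ7→wet] = [T, F, T]
r1 m[φ7→slip] = [T, T, T]
r1 m[φ8→snow] = [T, T, T]
r1 m[φ9→sprk] = [F, T, F]
r1 m[sprk→φ0] = [T, T, T]
r1 m[sprk→φ3] = [T, T, T]
r1 m[sprk→φ9] = [T, T, T]
r1 m[wind→φ1] = [T, T, T]
r1 m[wind→φ2] = [T, T, T]
r1 m[fog→φ2] = [T, T, T]
r1 m[sun→φ3] = [T, T, T]
r1 m[wet→φ7] = [T, T, T]
r1 m[cld→φ0] = [T, T, T]
r1 m[cld→φ1] = [T, T, T]
r1 m[cld→φ4] = [T, T, T]
r1 m[cld→φ5] = [T, T, T]
r1 m[cld→φ6] = [T, T, T]
r1 m[snow→φ6] = [T, T, T]
r1 m[snow→φ8] = [T, T, T]
r1 m[slip→φ4] = [T, T, T]
r1 m[slip→φ7] = [T, T, T]
r1 m[rain→φ5] = [T, T, T]
r2 m[φ0→sprk] = [T, T, T]
r2 m[φ0→cld] = [T, T, T]
r2 m[φ1→wind] = [T, T, T]
r2 m[φ1→cld] = [T, T, T]
r2 m[φ2→wind] = [T, T, T]
r2 m[φ2→fog] = [T, T, T]
r2 m[φ3→sprk] = [T, T, T]
r2 m[φ3→sun] = [T, T, T]
r2 m[φ4→cld] = [T, T, T]
r2 m[φ4→slip] = [T, T, T]
r2 m[φ5→cld] = [T, T, T]
r2 m[φ5→rain] = [T, T, T]
r2 m[φ6→cld] = [T, T, T]
r2 m[φ6→snow] = [T, T, F]
r2 m[φ7→wet] = [T, F, T]
r2 m[φ7→slip] = [T, T, T]
r2 m[φ8→snow] = [T, T, T]
r2 m[φ9→sprk] = [F, T, F]
r2 m[sprk→φ0] = [F, T, F]
r2 m[sprk→φ3] = [F, T, F]
r2 m[sprk→φ9] = [T, T, T]
r2 m[wind→φ1] = [T, T, T]
r2 m[wind→φ2] = [T, T, T]
r2 m[fog→φ2] = [T, T, T]
r2 m[sun→φ3] = [T, T, T]
r2 m[wet→φ7] = [T, T, T]
r2 m[cld→φ0] = [T, T, T]
r2 m[cld→φ1] = [T, T, T]
r2 m[cld→φ4] = [T, T, T]
r2 m[cld→φ5] = [T, T, T]
r2 m[cld→φ6] = [T, T, T]
r2 m[snow→φ6] = [T, T, T]
r2 m[snow→φ8] = [T, T, F]
r2 m[slip→φ4] = [T, T, T]
r2 m[slip→φ7] = [T, T, T]
r2 m[rain→φ5] = [T, T, T]
r3 m[φ0→sprk] = [T, T, T]
r3 m[φ0→cld] = [T, T, T]
r3 m[φ1→wind] = [T, T, T]
r3 m[φ1→cld] = [T, T, T]
r3 m[φ2→wind] = [T, T, T]
r3 m[φ2→fog] = [T, T, T]
r3 m[φ3→sprk] = [T, T, T]
r3 m[φ3→sun] = [T, F, F]
r3 m[φ4→cld] = [T, T, T]
r3 m[φ4→slip] = [T, T, T]
r3 m[φ5→cld] = [T, T, T]
r3 m[φ5→rain] = [T, T, T]
r3 m[φ6→cld] = [T, T, T]
r3 m[φ6→snow] = [T, T, F]
r3 m[φ7→wet] = [T, F, T]
r3 m[φ7→slip] = [T, T, T]
r3 m[φ8→snow] = [T, T, T]
r3 m[φ9→sprk] = [F, T, F]
r3 m[sprk→φ0] = [F, T, F]
r3 m[sprk→φ3] = [F, T, F]
r3 m[sprk→φ9] = [T, T, T]
r3 m[wind→φ1] = [T, T, T]
r3 m[wind→φ2] = [T, T, T]
r3 m[fog→φ2] = [T, T, T]
r3 m[sun→φ3] = [T, T, T]
r3 m[wet→φ7] = [T, T, T]
r3 m[cld→φ0] = [T, T, T]
r3 m[cld→φ1] = [T, T, T]
r3 m[cld→φ4] = [T, T, T]
r3 m[cld→φ5] = [T, T, T]
r3 m[cld→φ6] = [T, T, T]
r3 m[snow→φ6] = [T, T, T]
r3 m[snow→φ8] = [T, T, F]
r3 m[slip→φ4] = [T, T, T]
r3 m[slip→φ7] = [T, T, T]
r3 m[rain→φ5] = [T, T, T]
r4 m[φ0→sprk] = [T, T, T]
r4 m[φ0→cld] = [T, T, T]
r4 m[φ1→wind] = [T, T, T]
r4 m[φ1→cld] = [T, T, T]
r4 m[φ2→wind] = [T, T, T]
r4 m[φ2→fog] = [T, T, T]
r4 m[φ3→sprk] = [T, T, T]
r4 m[φ3→sun] = [T, F, F]
r4 m[φ4→cld] = [T, T, T]
r4 m[φ4→slip] = [T, T, T]
r4 m[φ5→cld] = [T, T, T]
r4 m[φ5→rain] = [T, T, T]
r4 m[φ6→cld] = [T, T, T]
r4 m[φ6→snow] = [T, T, F]
r4 m[φ7→wet] = [T, F, T]
r4 m[φ7→slip] = [T, T, T]
r4 m[φ8→snow] = [T, T, T]
r4 m[φ9→sprk] = [F, T, F]
r4 m[sprk→φ0] = [F, T, F]
r4 m[sprk→φ3] = [F, T, F]
r4 m[sprk→φ9] = [T, T, T]
r4 m[wind→φ1] = [T, T, T]
r4 m[wind→φ2] = [T, T, T]
r4 m[fog→φ2] = [T, T, T]
r4 m[sun→φ3] = [T, T, T]
r4 m[wet→φ7] = [T, T, T]
r4 m[cld→φ0] = [T, T, T]
r4 m[cld→φ1] = [T, T, T]
r4 m[cld→φ4] = [T, T, T]
r4 m[cld→φ5] = [T, T, T]
r4 m[cld→φ6] = [T, T, T]
r4 m[snow→φ6] = [T, T, T]
r4 m[snow→φ8] = [T, T, F]
r4 m[slip→φ4] = [T, T, T]
r4 m[slip→φ7] = [T, T, T]
r4 m[rain→φ5] = [T, T, T]
fixed point reached at round 4
b[wet] = ⊗ incoming = [T, F, T]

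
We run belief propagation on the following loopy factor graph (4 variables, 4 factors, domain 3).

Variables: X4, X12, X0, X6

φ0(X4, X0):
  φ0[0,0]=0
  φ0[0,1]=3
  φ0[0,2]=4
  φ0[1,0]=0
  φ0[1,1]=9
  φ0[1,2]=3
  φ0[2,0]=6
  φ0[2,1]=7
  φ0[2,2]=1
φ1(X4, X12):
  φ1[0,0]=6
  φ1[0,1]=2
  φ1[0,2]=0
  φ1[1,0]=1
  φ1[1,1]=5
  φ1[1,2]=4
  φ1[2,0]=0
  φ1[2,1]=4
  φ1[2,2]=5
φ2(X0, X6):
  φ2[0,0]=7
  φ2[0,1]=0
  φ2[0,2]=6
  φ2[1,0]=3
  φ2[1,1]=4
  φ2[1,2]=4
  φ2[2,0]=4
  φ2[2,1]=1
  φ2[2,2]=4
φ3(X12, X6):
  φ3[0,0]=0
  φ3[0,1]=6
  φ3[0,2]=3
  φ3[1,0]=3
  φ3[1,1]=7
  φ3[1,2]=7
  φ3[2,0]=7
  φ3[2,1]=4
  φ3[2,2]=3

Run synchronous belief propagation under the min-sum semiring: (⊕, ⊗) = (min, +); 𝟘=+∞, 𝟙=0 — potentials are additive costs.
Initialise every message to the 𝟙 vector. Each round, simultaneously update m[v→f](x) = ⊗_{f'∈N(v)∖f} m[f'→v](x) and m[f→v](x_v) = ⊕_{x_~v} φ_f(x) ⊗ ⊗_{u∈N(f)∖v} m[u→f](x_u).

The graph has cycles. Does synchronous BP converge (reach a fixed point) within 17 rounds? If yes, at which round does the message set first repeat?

NOT CONVERGED within 17 rounds

init: all messages = 𝟙 over 3 values
r1 m[φ0→X4] = [0, 0, 1]
r1 m[φ0→X0] = [0, 3, 1]
r1 m[φ1→X4] = [0, 1, 0]
r1 m[φ1→X12] = [0, 2, 0]
r1 m[φ2→X0] = [0, 3, 1]
r1 m[φ2→X6] = [3, 0, 4]
r1 m[φ3→X12] = [0, 3, 3]
r1 m[φ3→X6] = [0, 4, 3]
r1 m[X4→φ0] = [0, 0, 0]
r1 m[X4→φ1] = [0, 0, 0]
r1 m[X12→φ1] = [0, 0, 0]
r1 m[X12→φ3] = [0, 0, 0]
r1 m[X0→φ0] = [0, 0, 0]
r1 m[X0→φ2] = [0, 0, 0]
r1 m[X6→φ2] = [0, 0, 0]
r1 m[X6→φ3] = [0, 0, 0]
r2 m[φ0→X4] = [0, 0, 1]
r2 m[φ0→X0] = [0, 3, 1]
r2 m[φ1→X4] = [0, 1, 0]
r2 m[φ1→X12] = [0, 2, 0]
r2 m[φ2→X0] = [0, 3, 1]
r2 m[φ2→X6] = [3, 0, 4]
r2 m[φ3→X12] = [0, 3, 3]
r2 m[φ3→X6] = [0, 4, 3]
r2 m[X4→φ0] = [0, 1, 0]
r2 m[X4→φ1] = [0, 0, 1]
r2 m[X12→φ1] = [0, 3, 3]
r2 m[X12→φ3] = [0, 2, 0]
r2 m[X0→φ0] = [0, 3, 1]
r2 m[X0→φ2] = [0, 3, 1]
r2 m[X6→φ2] = [0, 4, 3]
r2 m[X6→φ3] = [3, 0, 4]
r3 m[φ0→X4] = [0, 0, 2]
r3 m[φ0→X0] = [0, 3, 1]
r3 m[φ1→X4] = [3, 1, 0]
r3 m[φ1→X12] = [1, 2, 0]
r3 m[φ2→X0] = [4, 3, 4]
r3 m[φ2→X6] = [5, 0, 5]
r3 m[φ3→X12] = [3, 6, 4]
r3 m[φ3→X6] = [0, 4, 3]
r3 m[X4→φ0] = [0, 1, 0]
r3 m[X4→φ1] = [0, 0, 1]
r3 m[X12→φ1] = [0, 3, 3]
r3 m[X12→φ3] = [0, 2, 0]
r3 m[X0→φ0] = [0, 3, 1]
r3 m[X0→φ2] = [0, 3, 1]
r3 m[X6→φ2] = [0, 4, 3]
r3 m[X6→φ3] = [3, 0, 4]
r4 m[φ0→X4] = [0, 0, 2]
r4 m[φ0→X0] = [0, 3, 1]
r4 m[φ1→X4] = [3, 1, 0]
r4 m[φ1→X12] = [1, 2, 0]
r4 m[φ2→X0] = [4, 3, 4]
r4 m[φ2→X6] = [5, 0, 5]
r4 m[φ3→X12] = [3, 6, 4]
r4 m[φ3→X6] = [0, 4, 3]
r4 m[X4→φ0] = [3, 1, 0]
r4 m[X4→φ1] = [0, 0, 2]
r4 m[X12→φ1] = [3, 6, 4]
r4 m[X12→φ3] = [1, 2, 0]
r4 m[X0→φ0] = [4, 3, 4]
r4 m[X0→φ2] = [0, 3, 1]
r4 m[X6→φ2] = [0, 4, 3]
r4 m[X6→φ3] = [5, 0, 5]
r5 m[φ0→X4] = [4, 4, 5]
r5 m[φ0→X0] = [1, 6, 1]
r5 m[φ1→X4] = [4, 4, 3]
r5 m[φ1→X12] = [1, 2, 0]
r5 m[φ2→X0] = [4, 3, 4]
r5 m[φ2→X6] = [5, 0, 5]
r5 m[φ3→X12] = [5, 7, 4]
r5 m[φ3→X6] = [1, 4, 3]
r5 m[X4→φ0] = [3, 1, 0]
r5 m[X4→φ1] = [0, 0, 2]
r5 m[X12→φ1] = [3, 6, 4]
r5 m[X12→φ3] = [1, 2, 0]
r5 m[X0→φ0] = [4, 3, 4]
r5 m[X0→φ2] = [0, 3, 1]
r5 m[X6→φ2] = [0, 4, 3]
r5 m[X6→φ3] = [5, 0, 5]
r6 m[φ0→X4] = [4, 4, 5]
r6 m[φ0→X0] = [1, 6, 1]
r6 m[φ1→X4] = [4, 4, 3]
r6 m[φ1→X12] = [1, 2, 0]
r6 m[φ2→X0] = [4, 3, 4]
r6 m[φ2→X6] = [5, 0, 5]
r6 m[φ3→X12] = [5, 7, 4]
r6 m[φ3→X6] = [1, 4, 3]
r6 m[X4→φ0] = [4, 4, 3]
r6 m[X4→φ1] = [4, 4, 5]
r6 m[X12→φ1] = [5, 7, 4]
r6 m[X12→φ3] = [1, 2, 0]
r6 m[X0→φ0] = [4, 3, 4]
r6 m[X0→φ2] = [1, 6, 1]
r6 m[X6→φ2] = [1, 4, 3]
r6 m[X6→φ3] = [5, 0, 5]
r7 m[φ0→X4] = [4, 4, 5]
r7 m[φ0→X0] = [4, 7, 4]
r7 m[φ1→X4] = [4, 6, 5]
r7 m[φ1→X12] = [5, 6, 4]
r7 m[φ2→X0] = [4, 4, 5]
r7 m[φ2→X6] = [5, 1, 5]
r7 m[φ3→X12] = [5, 7, 4]
r7 m[φ3→X6] = [1, 4, 3]
r7 m[X4→φ0] = [4, 4, 3]
r7 m[X4→φ1] = [4, 4, 5]
r7 m[X12→φ1] = [5, 7, 4]
r7 m[X12→φ3] = [1, 2, 0]
r7 m[X0→φ0] = [4, 3, 4]
r7 m[X0→φ2] = [1, 6, 1]
r7 m[X6→φ2] = [1, 4, 3]
r7 m[X6→φ3] = [5, 0, 5]
r8 m[φ0→X4] = [4, 4, 5]
r8 m[φ0→X0] = [4, 7, 4]
r8 m[φ1→X4] = [4, 6, 5]
r8 m[φ1→X12] = [5, 6, 4]
r8 m[φ2→X0] = [4, 4, 5]
r8 m[φ2→X6] = [5, 1, 5]
r8 m[φ3→X12] = [5, 7, 4]
r8 m[φ3→X6] = [1, 4, 3]
r8 m[X4→φ0] = [4, 6, 5]
r8 m[X4→φ1] = [4, 4, 5]
r8 m[X12→φ1] = [5, 7, 4]
r8 m[X12→φ3] = [5, 6, 4]
r8 m[X0→φ0] = [4, 4, 5]
r8 m[X0→φ2] = [4, 7, 4]
r8 m[X6→φ2] = [1, 4, 3]
r8 m[X6→φ3] = [5, 1, 5]
r9 m[φ0→X4] = [4, 4, 6]
r9 m[φ0→X0] = [4, 7, 6]
r9 m[φ1→X4] = [4, 6, 5]
r9 m[φ1→X12] = [5, 6, 4]
r9 m[φ2→X0] = [4, 4, 5]
r9 m[φ2→X6] = [8, 4, 8]
r9 m[φ3→X12] = [5, 8, 5]
r9 m[φ3→X6] = [5, 8, 7]
r9 m[X4→φ0] = [4, 6, 5]
r9 m[X4→φ1] = [4, 4, 5]
r9 m[X12→φ1] = [5, 7, 4]
r9 m[X12→φ3] = [5, 6, 4]
r9 m[X0→φ0] = [4, 4, 5]
r9 m[X0→φ2] = [4, 7, 4]
r9 m[X6→φ2] = [1, 4, 3]
r9 m[X6→φ3] = [5, 1, 5]
r10 m[φ0→X4] = [4, 4, 6]
r10 m[φ0→X0] = [4, 7, 6]
r10 m[φ1→X4] = [4, 6, 5]
r10 m[φ1→X12] = [5, 6, 4]
r10 m[φ2→X0] = [4, 4, 5]
r10 m[φ2→X6] = [8, 4, 8]
r10 m[φ3→X12] = [5, 8, 5]
r10 m[φ3→X6] = [5, 8, 7]
r10 m[X4→φ0] = [4, 6, 5]
r10 m[X4→φ1] = [4, 4, 6]
r10 m[X12→φ1] = [5, 8, 5]
r10 m[X12→φ3] = [5, 6, 4]
r10 m[X0→φ0] = [4, 4, 5]
r10 m[X0→φ2] = [4, 7, 6]
r10 m[X6→φ2] = [5, 8, 7]
r10 m[X6→φ3] = [8, 4, 8]
r11 m[φ0→X4] = [4, 4, 6]
r11 m[φ0→X0] = [4, 7, 6]
r11 m[φ1→X4] = [5, 6, 5]
r11 m[φ1→X12] = [5, 6, 4]
r11 m[φ2→X0] = [8, 8, 9]
r11 m[φ2→X6] = [10, 4, 10]
r11 m[φ3→X12] = [8, 11, 8]
r11 m[φ3→X6] = [5, 8, 7]
r11 m[X4→φ0] = [4, 6, 5]
r11 m[X4→φ1] = [4, 4, 6]
r11 m[X12→φ1] = [5, 8, 5]
r11 m[X12→φ3] = [5, 6, 4]
r11 m[X0→φ0] = [4, 4, 5]
r11 m[X0→φ2] = [4, 7, 6]
r11 m[X6→φ2] = [5, 8, 7]
r11 m[X6→φ3] = [8, 4, 8]
r12 m[φ0→X4] = [4, 4, 6]
r12 m[φ0→X0] = [4, 7, 6]
r12 m[φ1→X4] = [5, 6, 5]
r12 m[φ1→X12] = [5, 6, 4]
r12 m[φ2→X0] = [8, 8, 9]
r12 m[φ2→X6] = [10, 4, 10]
r12 m[φ3→X12] = [8, 11, 8]
r12 m[φ3→X6] = [5, 8, 7]
r12 m[X4→φ0] = [5, 6, 5]
r12 m[X4→φ1] = [4, 4, 6]
r12 m[X12→φ1] = [8, 11, 8]
r12 m[X12→φ3] = [5, 6, 4]
r12 m[X0→φ0] = [8, 8, 9]
r12 m[X0→φ2] = [4, 7, 6]
r12 m[X6→φ2] = [5, 8, 7]
r12 m[X6→φ3] = [10, 4, 10]
r13 m[φ0→X4] = [8, 8, 10]
r13 m[φ0→X0] = [5, 8, 6]
r13 m[φ1→X4] = [8, 9, 8]
r13 m[φ1→X12] = [5, 6, 4]
r13 m[φ2→X0] = [8, 8, 9]
r13 m[φ2→X6] = [10, 4, 10]
r13 m[φ3→X12] = [10, 11, 8]
r13 m[φ3→X6] = [5, 8, 7]
r13 m[X4→φ0] = [5, 6, 5]
r13 m[X4→φ1] = [4, 4, 6]
r13 m[X12→φ1] = [8, 11, 8]
r13 m[X12→φ3] = [5, 6, 4]
r13 m[X0→φ0] = [8, 8, 9]
r13 m[X0→φ2] = [4, 7, 6]
r13 m[X6→φ2] = [5, 8, 7]
r13 m[X6→φ3] = [10, 4, 10]
r14 m[φ0→X4] = [8, 8, 10]
r14 m[φ0→X0] = [5, 8, 6]
r14 m[φ1→X4] = [8, 9, 8]
r14 m[φ1→X12] = [5, 6, 4]
r14 m[φ2→X0] = [8, 8, 9]
r14 m[φ2→X6] = [10, 4, 10]
r14 m[φ3→X12] = [10, 11, 8]
r14 m[φ3→X6] = [5, 8, 7]
r14 m[X4→φ0] = [8, 9, 8]
r14 m[X4→φ1] = [8, 8, 10]
r14 m[X12→φ1] = [10, 11, 8]
r14 m[X12→φ3] = [5, 6, 4]
r14 m[X0→φ0] = [8, 8, 9]
r14 m[X0→φ2] = [5, 8, 6]
r14 m[X6→φ2] = [5, 8, 7]
r14 m[X6→φ3] = [10, 4, 10]
r15 m[φ0→X4] = [8, 8, 10]
r15 m[φ0→X0] = [8, 11, 9]
r15 m[φ1→X4] = [8, 11, 10]
r15 m[φ1→X12] = [9, 10, 8]
r15 m[φ2→X0] = [8, 8, 9]
r15 m[φ2→X6] = [10, 5, 10]
r15 m[φ3→X12] = [10, 11, 8]
r15 m[φ3→X6] = [5, 8, 7]
r15 m[X4→φ0] = [8, 9, 8]
r15 m[X4→φ1] = [8, 8, 10]
r15 m[X12→φ1] = [10, 11, 8]
r15 m[X12→φ3] = [5, 6, 4]
r15 m[X0→φ0] = [8, 8, 9]
r15 m[X0→φ2] = [5, 8, 6]
r15 m[X6→φ2] = [5, 8, 7]
r15 m[X6→φ3] = [10, 4, 10]
r16 m[φ0→X4] = [8, 8, 10]
r16 m[φ0→X0] = [8, 11, 9]
r16 m[φ1→X4] = [8, 11, 10]
r16 m[φ1→X12] = [9, 10, 8]
r16 m[φ2→X0] = [8, 8, 9]
r16 m[φ2→X6] = [10, 5, 10]
r16 m[φ3→X12] = [10, 11, 8]
r16 m[φ3→X6] = [5, 8, 7]
r16 m[X4→φ0] = [8, 11, 10]
r16 m[X4→φ1] = [8, 8, 10]
r16 m[X12→φ1] = [10, 11, 8]
r16 m[X12→φ3] = [9, 10, 8]
r16 m[X0→φ0] = [8, 8, 9]
r16 m[X0→φ2] = [8, 11, 9]
r16 m[X6→φ2] = [5, 8, 7]
r16 m[X6→φ3] = [10, 5, 10]
r17 m[φ0→X4] = [8, 8, 10]
r17 m[φ0→X0] = [8, 11, 11]
r17 m[φ1→X4] = [8, 11, 10]
r17 m[φ1→X12] = [9, 10, 8]
r17 m[φ2→X0] = [8, 8, 9]
r17 m[φ2→X6] = [13, 8, 13]
r17 m[φ3→X12] = [10, 12, 9]
r17 m[φ3→X6] = [9, 12, 11]
r17 m[X4→φ0] = [8, 11, 10]
r17 m[X4→φ1] = [8, 8, 10]
r17 m[X12→φ1] = [10, 11, 8]
r17 m[X12→φ3] = [9, 10, 8]
r17 m[X0→φ0] = [8, 8, 9]
r17 m[X0→φ2] = [8, 11, 9]
r17 m[X6→φ2] = [5, 8, 7]
r17 m[X6→φ3] = [10, 5, 10]
no fixed point within 17 rounds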